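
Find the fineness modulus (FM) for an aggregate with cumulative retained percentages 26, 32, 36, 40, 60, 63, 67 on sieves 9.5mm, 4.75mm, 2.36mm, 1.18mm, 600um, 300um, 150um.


FM = sum(cumulative % retained) / 100
= 324 / 100
= 3.24

3.24


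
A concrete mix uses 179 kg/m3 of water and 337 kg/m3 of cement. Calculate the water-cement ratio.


w/c = water / cement
w/c = 179 / 337 = 0.531

0.531


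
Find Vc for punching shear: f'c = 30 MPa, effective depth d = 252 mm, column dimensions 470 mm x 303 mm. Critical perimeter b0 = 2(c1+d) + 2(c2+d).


b0 = 2*(470 + 252) + 2*(303 + 252) = 2554 mm
Vc = 0.33 * sqrt(30) * 2554 * 252 / 1000
= 1163.31 kN

1163.31


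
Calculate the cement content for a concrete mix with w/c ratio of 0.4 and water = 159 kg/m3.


Cement = water / (w/c)
= 159 / 0.4
= 397.5 kg/m3

397.5


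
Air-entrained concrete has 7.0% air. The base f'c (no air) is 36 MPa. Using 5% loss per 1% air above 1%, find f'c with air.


Strength loss = (7.0 - 1) * 5 = 30.0%
f'c = 36 * (1 - 30.0/100)
= 25.2 MPa

25.2


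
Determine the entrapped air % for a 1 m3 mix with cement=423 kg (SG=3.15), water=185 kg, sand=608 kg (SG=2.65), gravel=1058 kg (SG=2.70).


Vol cement = 423 / (3.15 * 1000) = 0.134286 m3
Vol water = 185 / 1000 = 0.185 m3
Vol sand = 608 / (2.65 * 1000) = 0.229434 m3
Vol gravel = 1058 / (2.70 * 1000) = 0.391852 m3
Total solid + water volume = 0.940572 m3
Air = (1 - 0.940572) * 100 = 5.94%

5.94


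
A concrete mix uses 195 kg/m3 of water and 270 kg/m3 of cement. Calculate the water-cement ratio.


w/c = water / cement
w/c = 195 / 270 = 0.722

0.722


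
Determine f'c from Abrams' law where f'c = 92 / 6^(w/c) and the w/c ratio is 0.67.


f'c = 92 / 6^0.67
= 92 / 3.322
= 27.7 MPa

27.7


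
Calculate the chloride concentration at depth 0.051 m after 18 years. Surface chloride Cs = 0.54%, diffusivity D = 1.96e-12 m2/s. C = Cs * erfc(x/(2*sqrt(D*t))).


t_seconds = 18 * 365.25 * 24 * 3600 = 568036800.0 s
arg = 0.051 / (2 * sqrt(1.96e-12 * 568036800.0))
= 0.7642
erfc(0.7642) = 0.2798
C = 0.54 * 0.2798 = 0.1511%

0.1511


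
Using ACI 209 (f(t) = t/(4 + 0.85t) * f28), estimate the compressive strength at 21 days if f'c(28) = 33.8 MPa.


f(21) = 21 / (4 + 0.85 * 21) * 33.8
= 21 / 21.85 * 33.8
= 32.49 MPa

32.49


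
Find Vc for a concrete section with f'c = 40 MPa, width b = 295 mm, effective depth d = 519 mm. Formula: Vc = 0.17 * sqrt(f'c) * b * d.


Vc = 0.17 * sqrt(40) * 295 * 519 / 1000
= 164.61 kN

164.61


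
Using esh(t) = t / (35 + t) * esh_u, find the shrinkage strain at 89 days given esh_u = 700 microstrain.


esh(89) = 89 / (35 + 89) * 700
= 89 / 124 * 700
= 502.4 microstrain

502.4


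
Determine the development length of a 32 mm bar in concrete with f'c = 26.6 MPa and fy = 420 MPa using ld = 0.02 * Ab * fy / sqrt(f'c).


Ab = pi * 32^2 / 4 = 804.248 mm2
ld = 0.02 * 804.248 * 420 / sqrt(26.6)
= 1309.9 mm

1309.9


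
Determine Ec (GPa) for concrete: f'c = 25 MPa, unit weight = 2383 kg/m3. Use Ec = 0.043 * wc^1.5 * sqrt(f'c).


Ec = 0.043 * 2383^1.5 * sqrt(25) / 1000
= 25.01 GPa

25.01


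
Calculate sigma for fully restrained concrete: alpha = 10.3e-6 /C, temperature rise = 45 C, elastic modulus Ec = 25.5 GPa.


sigma = alpha * dT * Ec
= 10.3e-6 * 45 * 25.5 * 1000
= 11.819 MPa

11.819


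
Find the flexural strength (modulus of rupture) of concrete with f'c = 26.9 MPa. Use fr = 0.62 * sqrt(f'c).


fr = 0.62 * sqrt(26.9)
= 3.216 MPa

3.216


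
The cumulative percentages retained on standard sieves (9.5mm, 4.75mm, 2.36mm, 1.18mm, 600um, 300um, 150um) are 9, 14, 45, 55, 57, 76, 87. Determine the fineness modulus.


FM = sum(cumulative % retained) / 100
= 343 / 100
= 3.43

3.43


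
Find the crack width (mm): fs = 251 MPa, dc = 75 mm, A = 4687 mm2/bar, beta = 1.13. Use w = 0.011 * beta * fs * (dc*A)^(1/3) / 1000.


w = 0.011 * beta * fs * (dc * A)^(1/3) / 1000
= 0.011 * 1.13 * 251 * (75 * 4687)^(1/3) / 1000
= 0.22 mm

0.22


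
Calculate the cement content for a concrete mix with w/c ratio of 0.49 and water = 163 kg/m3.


Cement = water / (w/c)
= 163 / 0.49
= 332.7 kg/m3

332.7


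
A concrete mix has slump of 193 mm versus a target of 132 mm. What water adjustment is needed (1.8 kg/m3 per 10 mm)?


Difference = 132 - 193 = -61 mm
Water adjustment = -61 * 1.8 / 10 = -11.0 kg/m3

-11.0


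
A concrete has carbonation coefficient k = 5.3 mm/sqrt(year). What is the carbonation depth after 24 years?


depth = k * sqrt(t)
= 5.3 * sqrt(24)
= 25.96 mm

25.96


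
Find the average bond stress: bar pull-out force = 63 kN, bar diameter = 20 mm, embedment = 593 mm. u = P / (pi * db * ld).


u = P / (pi * db * ld)
= 63 * 1000 / (pi * 20 * 593)
= 1.691 MPa

1.691


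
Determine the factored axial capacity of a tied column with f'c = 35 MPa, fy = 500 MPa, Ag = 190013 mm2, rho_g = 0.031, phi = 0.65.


Ast = rho * Ag = 0.031 * 190013 = 5890.403 mm2
phi*Pn = 0.65 * 0.80 * (0.85 * 35 * (190013 - 5890.403) + 500 * 5890.403) / 1000
= 4379.88 kN

4379.88


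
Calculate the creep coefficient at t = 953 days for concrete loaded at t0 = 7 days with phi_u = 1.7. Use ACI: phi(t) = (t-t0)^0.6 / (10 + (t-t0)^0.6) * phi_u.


dt = 953 - 7 = 946
phi = 946^0.6 / (10 + 946^0.6) * 1.7
= 1.461

1.461


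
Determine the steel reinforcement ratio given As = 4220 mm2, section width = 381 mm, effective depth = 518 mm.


rho = As / (b * d)
= 4220 / (381 * 518)
= 0.0214

0.0214


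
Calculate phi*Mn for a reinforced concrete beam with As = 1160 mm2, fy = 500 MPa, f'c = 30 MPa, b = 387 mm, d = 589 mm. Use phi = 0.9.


a = As * fy / (0.85 * f'c * b)
= 1160 * 500 / (0.85 * 30 * 387)
= 58.7729 mm
Mn = As * fy * (d - a/2) / 10^6
= 324.5759 kN-m
phi*Mn = 0.9 * 324.5759 = 292.12 kN-m

292.12


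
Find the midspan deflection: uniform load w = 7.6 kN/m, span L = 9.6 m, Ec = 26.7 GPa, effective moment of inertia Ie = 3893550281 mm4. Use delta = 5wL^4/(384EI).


Convert: L = 9.6 m = 9600 mm, Ec = 26.7 GPa = 26700 MPa
delta = 5 * 7.6 * 9600^4 / (384 * 26700 * 3893550281)
= 8.09 mm

8.09


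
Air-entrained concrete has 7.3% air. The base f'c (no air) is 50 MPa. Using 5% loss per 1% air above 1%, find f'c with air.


Strength loss = (7.3 - 1) * 5 = 31.5%
f'c = 50 * (1 - 31.5/100)
= 34.25 MPa

34.25


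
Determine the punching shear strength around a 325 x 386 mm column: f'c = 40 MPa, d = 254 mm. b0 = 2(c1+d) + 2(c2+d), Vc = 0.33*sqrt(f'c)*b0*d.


b0 = 2*(325 + 254) + 2*(386 + 254) = 2438 mm
Vc = 0.33 * sqrt(40) * 2438 * 254 / 1000
= 1292.44 kN

1292.44


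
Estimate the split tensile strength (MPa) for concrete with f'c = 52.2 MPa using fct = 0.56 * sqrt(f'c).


fct = 0.56 * sqrt(52.2)
= 0.56 * 7.225
= 4.046 MPa

4.046


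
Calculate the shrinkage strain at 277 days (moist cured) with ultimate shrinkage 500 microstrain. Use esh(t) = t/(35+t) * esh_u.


esh(277) = 277 / (35 + 277) * 500
= 277 / 312 * 500
= 443.9 microstrain

443.9


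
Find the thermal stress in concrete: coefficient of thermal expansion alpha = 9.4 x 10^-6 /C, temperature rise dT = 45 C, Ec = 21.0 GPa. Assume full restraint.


sigma = alpha * dT * Ec
= 9.4e-6 * 45 * 21.0 * 1000
= 8.883 MPa

8.883


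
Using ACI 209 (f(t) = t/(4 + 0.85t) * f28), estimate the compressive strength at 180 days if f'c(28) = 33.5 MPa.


f(180) = 180 / (4 + 0.85 * 180) * 33.5
= 180 / 157.0 * 33.5
= 38.41 MPa

38.41


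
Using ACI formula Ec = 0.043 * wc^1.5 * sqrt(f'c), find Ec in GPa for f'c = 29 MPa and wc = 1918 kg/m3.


Ec = 0.043 * 1918^1.5 * sqrt(29) / 1000
= 19.45 GPa

19.45


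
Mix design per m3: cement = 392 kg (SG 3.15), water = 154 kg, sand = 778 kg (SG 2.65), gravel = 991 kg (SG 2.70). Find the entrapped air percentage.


Vol cement = 392 / (3.15 * 1000) = 0.124444 m3
Vol water = 154 / 1000 = 0.154 m3
Vol sand = 778 / (2.65 * 1000) = 0.293585 m3
Vol gravel = 991 / (2.70 * 1000) = 0.367037 m3
Total solid + water volume = 0.939066 m3
Air = (1 - 0.939066) * 100 = 6.09%

6.09


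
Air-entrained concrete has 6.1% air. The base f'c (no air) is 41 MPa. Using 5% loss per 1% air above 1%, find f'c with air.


Strength loss = (6.1 - 1) * 5 = 25.5%
f'c = 41 * (1 - 25.5/100)
= 30.54 MPa

30.54


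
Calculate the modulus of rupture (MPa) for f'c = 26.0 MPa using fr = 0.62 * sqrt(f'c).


fr = 0.62 * sqrt(26.0)
= 3.161 MPa

3.161


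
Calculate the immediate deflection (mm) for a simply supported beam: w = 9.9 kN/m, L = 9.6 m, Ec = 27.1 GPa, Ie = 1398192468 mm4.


Convert: L = 9.6 m = 9600 mm, Ec = 27.1 GPa = 27100 MPa
delta = 5 * 9.9 * 9600^4 / (384 * 27100 * 1398192468)
= 28.89 mm

28.89


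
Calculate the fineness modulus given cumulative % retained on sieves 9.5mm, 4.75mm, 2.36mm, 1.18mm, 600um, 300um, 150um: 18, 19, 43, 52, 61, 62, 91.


FM = sum(cumulative % retained) / 100
= 346 / 100
= 3.46

3.46


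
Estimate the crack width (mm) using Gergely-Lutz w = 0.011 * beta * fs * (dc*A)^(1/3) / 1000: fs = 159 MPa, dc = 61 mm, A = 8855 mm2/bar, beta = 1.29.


w = 0.011 * beta * fs * (dc * A)^(1/3) / 1000
= 0.011 * 1.29 * 159 * (61 * 8855)^(1/3) / 1000
= 0.184 mm

0.184


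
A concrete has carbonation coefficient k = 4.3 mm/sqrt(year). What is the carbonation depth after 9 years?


depth = k * sqrt(t)
= 4.3 * sqrt(9)
= 12.9 mm

12.9


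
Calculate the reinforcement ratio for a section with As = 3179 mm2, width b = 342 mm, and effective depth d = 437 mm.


rho = As / (b * d)
= 3179 / (342 * 437)
= 0.0213

0.0213


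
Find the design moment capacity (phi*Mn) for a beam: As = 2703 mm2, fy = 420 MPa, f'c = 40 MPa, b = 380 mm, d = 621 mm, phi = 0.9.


a = As * fy / (0.85 * f'c * b)
= 2703 * 420 / (0.85 * 40 * 380)
= 87.8684 mm
Mn = As * fy * (d - a/2) / 10^6
= 655.1197 kN-m
phi*Mn = 0.9 * 655.1197 = 589.61 kN-m

589.61


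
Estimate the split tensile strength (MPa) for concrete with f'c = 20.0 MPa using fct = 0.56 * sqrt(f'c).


fct = 0.56 * sqrt(20.0)
= 0.56 * 4.472
= 2.504 MPa

2.504


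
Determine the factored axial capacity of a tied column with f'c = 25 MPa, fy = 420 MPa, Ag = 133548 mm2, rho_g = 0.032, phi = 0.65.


Ast = rho * Ag = 0.032 * 133548 = 4273.536 mm2
phi*Pn = 0.65 * 0.80 * (0.85 * 25 * (133548 - 4273.536) + 420 * 4273.536) / 1000
= 2361.82 kN

2361.82


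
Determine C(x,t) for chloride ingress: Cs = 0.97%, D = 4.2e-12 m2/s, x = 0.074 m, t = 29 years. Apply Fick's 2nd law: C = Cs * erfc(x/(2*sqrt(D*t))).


t_seconds = 29 * 365.25 * 24 * 3600 = 915170400.0 s
arg = 0.074 / (2 * sqrt(4.2e-12 * 915170400.0))
= 0.5968
erfc(0.5968) = 0.3987
C = 0.97 * 0.3987 = 0.3867%

0.3867


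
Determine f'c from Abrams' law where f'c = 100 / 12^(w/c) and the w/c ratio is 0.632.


f'c = 100 / 12^0.632
= 100 / 4.809
= 20.79 MPa

20.79


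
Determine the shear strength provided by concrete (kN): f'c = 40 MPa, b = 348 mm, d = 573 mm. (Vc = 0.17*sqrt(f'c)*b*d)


Vc = 0.17 * sqrt(40) * 348 * 573 / 1000
= 214.39 kN

214.39


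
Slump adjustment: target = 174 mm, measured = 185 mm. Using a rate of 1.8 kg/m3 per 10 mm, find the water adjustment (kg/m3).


Difference = 174 - 185 = -11 mm
Water adjustment = -11 * 1.8 / 10 = -2.0 kg/m3

-2.0


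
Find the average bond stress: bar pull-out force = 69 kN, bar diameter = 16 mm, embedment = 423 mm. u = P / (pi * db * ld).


u = P / (pi * db * ld)
= 69 * 1000 / (pi * 16 * 423)
= 3.245 MPa

3.245


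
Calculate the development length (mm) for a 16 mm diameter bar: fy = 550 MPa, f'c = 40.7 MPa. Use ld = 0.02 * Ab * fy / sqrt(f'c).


Ab = pi * 16^2 / 4 = 201.062 mm2
ld = 0.02 * 201.062 * 550 / sqrt(40.7)
= 346.7 mm

346.7


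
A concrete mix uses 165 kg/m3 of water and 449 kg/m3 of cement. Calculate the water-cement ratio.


w/c = water / cement
w/c = 165 / 449 = 0.367

0.367


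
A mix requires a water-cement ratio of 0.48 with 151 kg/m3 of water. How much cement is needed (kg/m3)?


Cement = water / (w/c)
= 151 / 0.48
= 314.6 kg/m3

314.6


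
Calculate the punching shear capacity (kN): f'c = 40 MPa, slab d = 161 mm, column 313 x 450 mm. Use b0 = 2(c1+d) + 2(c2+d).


b0 = 2*(313 + 161) + 2*(450 + 161) = 2170 mm
Vc = 0.33 * sqrt(40) * 2170 * 161 / 1000
= 729.17 kN

729.17


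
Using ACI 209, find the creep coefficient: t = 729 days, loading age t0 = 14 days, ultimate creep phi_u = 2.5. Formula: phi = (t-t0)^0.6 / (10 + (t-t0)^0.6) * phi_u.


dt = 729 - 14 = 715
phi = 715^0.6 / (10 + 715^0.6) * 2.5
= 2.094

2.094


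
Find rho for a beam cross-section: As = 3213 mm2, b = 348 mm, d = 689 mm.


rho = As / (b * d)
= 3213 / (348 * 689)
= 0.0134

0.0134


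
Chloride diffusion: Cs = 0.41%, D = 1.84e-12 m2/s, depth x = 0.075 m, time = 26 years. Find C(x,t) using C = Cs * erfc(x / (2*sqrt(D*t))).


t_seconds = 26 * 365.25 * 24 * 3600 = 820497600.0 s
arg = 0.075 / (2 * sqrt(1.84e-12 * 820497600.0))
= 0.9651
erfc(0.9651) = 0.1723
C = 0.41 * 0.1723 = 0.0706%

0.0706


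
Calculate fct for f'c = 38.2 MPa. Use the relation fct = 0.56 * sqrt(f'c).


fct = 0.56 * sqrt(38.2)
= 0.56 * 6.181
= 3.461 MPa

3.461


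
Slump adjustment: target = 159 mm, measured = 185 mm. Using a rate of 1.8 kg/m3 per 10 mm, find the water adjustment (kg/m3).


Difference = 159 - 185 = -26 mm
Water adjustment = -26 * 1.8 / 10 = -4.7 kg/m3

-4.7


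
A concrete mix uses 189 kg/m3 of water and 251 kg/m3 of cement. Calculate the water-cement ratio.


w/c = water / cement
w/c = 189 / 251 = 0.753

0.753


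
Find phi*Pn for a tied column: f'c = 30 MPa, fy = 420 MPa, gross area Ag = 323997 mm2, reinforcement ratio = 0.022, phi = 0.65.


Ast = rho * Ag = 0.022 * 323997 = 7127.934 mm2
phi*Pn = 0.65 * 0.80 * (0.85 * 30 * (323997 - 7127.934) + 420 * 7127.934) / 1000
= 5758.42 kN

5758.42


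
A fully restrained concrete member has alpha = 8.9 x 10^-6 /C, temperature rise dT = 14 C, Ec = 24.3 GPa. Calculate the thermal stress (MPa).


sigma = alpha * dT * Ec
= 8.9e-6 * 14 * 24.3 * 1000
= 3.028 MPa

3.028


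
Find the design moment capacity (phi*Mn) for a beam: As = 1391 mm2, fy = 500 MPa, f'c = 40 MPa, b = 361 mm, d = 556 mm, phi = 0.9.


a = As * fy / (0.85 * f'c * b)
= 1391 * 500 / (0.85 * 40 * 361)
= 56.6645 mm
Mn = As * fy * (d - a/2) / 10^6
= 366.9929 kN-m
phi*Mn = 0.9 * 366.9929 = 330.29 kN-m

330.29


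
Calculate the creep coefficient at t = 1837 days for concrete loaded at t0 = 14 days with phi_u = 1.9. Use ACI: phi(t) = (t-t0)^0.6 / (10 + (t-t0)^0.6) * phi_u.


dt = 1837 - 14 = 1823
phi = 1823^0.6 / (10 + 1823^0.6) * 1.9
= 1.711

1.711


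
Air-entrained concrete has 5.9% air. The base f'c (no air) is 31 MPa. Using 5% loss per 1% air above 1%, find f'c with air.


Strength loss = (5.9 - 1) * 5 = 24.5%
f'c = 31 * (1 - 24.5/100)
= 23.41 MPa

23.41


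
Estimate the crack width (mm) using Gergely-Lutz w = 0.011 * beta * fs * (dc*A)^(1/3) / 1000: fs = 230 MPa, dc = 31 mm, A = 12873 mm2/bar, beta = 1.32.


w = 0.011 * beta * fs * (dc * A)^(1/3) / 1000
= 0.011 * 1.32 * 230 * (31 * 12873)^(1/3) / 1000
= 0.246 mm

0.246


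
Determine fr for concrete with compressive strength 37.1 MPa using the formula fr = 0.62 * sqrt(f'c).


fr = 0.62 * sqrt(37.1)
= 3.776 MPa

3.776


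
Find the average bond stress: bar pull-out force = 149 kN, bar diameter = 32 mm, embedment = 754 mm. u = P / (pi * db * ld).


u = P / (pi * db * ld)
= 149 * 1000 / (pi * 32 * 754)
= 1.966 MPa

1.966


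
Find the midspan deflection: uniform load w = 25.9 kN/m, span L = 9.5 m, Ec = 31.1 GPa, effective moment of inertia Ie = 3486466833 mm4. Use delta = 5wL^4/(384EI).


Convert: L = 9.5 m = 9500 mm, Ec = 31.1 GPa = 31100 MPa
delta = 5 * 25.9 * 9500^4 / (384 * 31100 * 3486466833)
= 25.33 mm

25.33


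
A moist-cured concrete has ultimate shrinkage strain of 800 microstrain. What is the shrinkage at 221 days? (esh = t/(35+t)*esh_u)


esh(221) = 221 / (35 + 221) * 800
= 221 / 256 * 800
= 690.6 microstrain

690.6


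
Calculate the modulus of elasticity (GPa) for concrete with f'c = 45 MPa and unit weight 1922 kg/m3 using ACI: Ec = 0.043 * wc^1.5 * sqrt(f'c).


Ec = 0.043 * 1922^1.5 * sqrt(45) / 1000
= 24.31 GPa

24.31


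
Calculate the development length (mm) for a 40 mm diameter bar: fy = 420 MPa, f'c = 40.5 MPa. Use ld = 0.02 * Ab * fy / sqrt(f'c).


Ab = pi * 40^2 / 4 = 1256.637 mm2
ld = 0.02 * 1256.637 * 420 / sqrt(40.5)
= 1658.7 mm

1658.7


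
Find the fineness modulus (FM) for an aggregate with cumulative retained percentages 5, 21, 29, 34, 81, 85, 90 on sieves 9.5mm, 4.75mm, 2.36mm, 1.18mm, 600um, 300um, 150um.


FM = sum(cumulative % retained) / 100
= 345 / 100
= 3.45

3.45


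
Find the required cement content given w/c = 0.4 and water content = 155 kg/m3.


Cement = water / (w/c)
= 155 / 0.4
= 387.5 kg/m3

387.5


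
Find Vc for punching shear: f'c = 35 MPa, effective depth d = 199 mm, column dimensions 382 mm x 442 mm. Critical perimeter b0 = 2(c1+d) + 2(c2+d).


b0 = 2*(382 + 199) + 2*(442 + 199) = 2444 mm
Vc = 0.33 * sqrt(35) * 2444 * 199 / 1000
= 949.52 kN

949.52


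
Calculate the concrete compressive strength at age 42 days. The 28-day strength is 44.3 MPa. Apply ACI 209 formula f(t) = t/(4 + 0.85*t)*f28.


f(42) = 42 / (4 + 0.85 * 42) * 44.3
= 42 / 39.7 * 44.3
= 46.87 MPa

46.87


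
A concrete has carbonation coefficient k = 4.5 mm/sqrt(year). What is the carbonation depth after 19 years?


depth = k * sqrt(t)
= 4.5 * sqrt(19)
= 19.62 mm

19.62


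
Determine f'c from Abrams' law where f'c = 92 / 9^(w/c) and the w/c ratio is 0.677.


f'c = 92 / 9^0.677
= 92 / 4.426
= 20.79 MPa

20.79


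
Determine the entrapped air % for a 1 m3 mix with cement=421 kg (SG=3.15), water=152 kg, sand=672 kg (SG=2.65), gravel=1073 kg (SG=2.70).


Vol cement = 421 / (3.15 * 1000) = 0.133651 m3
Vol water = 152 / 1000 = 0.152 m3
Vol sand = 672 / (2.65 * 1000) = 0.253585 m3
Vol gravel = 1073 / (2.70 * 1000) = 0.397407 m3
Total solid + water volume = 0.936643 m3
Air = (1 - 0.936643) * 100 = 6.34%

6.34


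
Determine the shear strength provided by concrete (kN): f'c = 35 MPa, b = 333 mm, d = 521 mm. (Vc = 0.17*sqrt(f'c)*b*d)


Vc = 0.17 * sqrt(35) * 333 * 521 / 1000
= 174.49 kN

174.49


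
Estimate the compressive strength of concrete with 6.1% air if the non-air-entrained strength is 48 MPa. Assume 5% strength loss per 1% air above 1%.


Strength loss = (6.1 - 1) * 5 = 25.5%
f'c = 48 * (1 - 25.5/100)
= 35.76 MPa

35.76


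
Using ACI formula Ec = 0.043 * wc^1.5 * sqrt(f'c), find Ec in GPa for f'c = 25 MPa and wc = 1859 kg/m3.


Ec = 0.043 * 1859^1.5 * sqrt(25) / 1000
= 17.23 GPa

17.23


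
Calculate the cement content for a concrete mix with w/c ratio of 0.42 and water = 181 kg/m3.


Cement = water / (w/c)
= 181 / 0.42
= 431.0 kg/m3

431.0


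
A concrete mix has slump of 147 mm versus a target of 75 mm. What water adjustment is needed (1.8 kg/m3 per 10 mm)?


Difference = 75 - 147 = -72 mm
Water adjustment = -72 * 1.8 / 10 = -13.0 kg/m3

-13.0


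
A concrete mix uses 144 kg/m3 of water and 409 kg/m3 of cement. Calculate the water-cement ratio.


w/c = water / cement
w/c = 144 / 409 = 0.352

0.352


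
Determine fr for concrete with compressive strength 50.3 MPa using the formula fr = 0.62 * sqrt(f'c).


fr = 0.62 * sqrt(50.3)
= 4.397 MPa

4.397


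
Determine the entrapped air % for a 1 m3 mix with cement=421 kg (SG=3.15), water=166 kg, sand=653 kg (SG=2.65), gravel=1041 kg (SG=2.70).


Vol cement = 421 / (3.15 * 1000) = 0.133651 m3
Vol water = 166 / 1000 = 0.166 m3
Vol sand = 653 / (2.65 * 1000) = 0.246415 m3
Vol gravel = 1041 / (2.70 * 1000) = 0.385556 m3
Total solid + water volume = 0.931621 m3
Air = (1 - 0.931621) * 100 = 6.84%

6.84


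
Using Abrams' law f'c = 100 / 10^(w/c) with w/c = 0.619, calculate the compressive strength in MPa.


f'c = 100 / 10^0.619
= 100 / 4.159
= 24.04 MPa

24.04


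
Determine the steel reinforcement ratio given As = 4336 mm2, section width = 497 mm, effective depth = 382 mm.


rho = As / (b * d)
= 4336 / (497 * 382)
= 0.0228

0.0228


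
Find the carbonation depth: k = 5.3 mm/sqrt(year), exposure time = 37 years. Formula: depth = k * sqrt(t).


depth = k * sqrt(t)
= 5.3 * sqrt(37)
= 32.24 mm

32.24


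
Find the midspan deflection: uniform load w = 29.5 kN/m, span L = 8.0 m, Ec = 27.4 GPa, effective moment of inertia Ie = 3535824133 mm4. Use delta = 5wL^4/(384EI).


Convert: L = 8.0 m = 8000 mm, Ec = 27.4 GPa = 27400 MPa
delta = 5 * 29.5 * 8000^4 / (384 * 27400 * 3535824133)
= 16.24 mm

16.24


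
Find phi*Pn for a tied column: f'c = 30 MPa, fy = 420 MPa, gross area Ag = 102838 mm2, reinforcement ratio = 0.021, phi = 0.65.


Ast = rho * Ag = 0.021 * 102838 = 2159.598 mm2
phi*Pn = 0.65 * 0.80 * (0.85 * 30 * (102838 - 2159.598) + 420 * 2159.598) / 1000
= 1806.65 kN

1806.65


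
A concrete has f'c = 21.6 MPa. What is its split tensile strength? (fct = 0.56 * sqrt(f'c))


fct = 0.56 * sqrt(21.6)
= 0.56 * 4.648
= 2.603 MPa

2.603


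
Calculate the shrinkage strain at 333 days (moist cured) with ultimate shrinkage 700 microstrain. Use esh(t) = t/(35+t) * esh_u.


esh(333) = 333 / (35 + 333) * 700
= 333 / 368 * 700
= 633.4 microstrain

633.4


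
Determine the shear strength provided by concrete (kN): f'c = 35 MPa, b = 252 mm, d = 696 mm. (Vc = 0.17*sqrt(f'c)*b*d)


Vc = 0.17 * sqrt(35) * 252 * 696 / 1000
= 176.4 kN

176.4


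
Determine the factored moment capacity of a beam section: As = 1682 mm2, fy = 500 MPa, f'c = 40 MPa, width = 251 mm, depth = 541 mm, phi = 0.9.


a = As * fy / (0.85 * f'c * b)
= 1682 * 500 / (0.85 * 40 * 251)
= 98.547 mm
Mn = As * fy * (d - a/2) / 10^6
= 413.542 kN-m
phi*Mn = 0.9 * 413.542 = 372.19 kN-m

372.19


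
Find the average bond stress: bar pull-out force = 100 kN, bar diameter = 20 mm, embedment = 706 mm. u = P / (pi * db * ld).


u = P / (pi * db * ld)
= 100 * 1000 / (pi * 20 * 706)
= 2.254 MPa

2.254


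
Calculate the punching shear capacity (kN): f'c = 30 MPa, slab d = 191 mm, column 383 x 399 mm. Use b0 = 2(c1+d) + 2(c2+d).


b0 = 2*(383 + 191) + 2*(399 + 191) = 2328 mm
Vc = 0.33 * sqrt(30) * 2328 * 191 / 1000
= 803.69 kN

803.69


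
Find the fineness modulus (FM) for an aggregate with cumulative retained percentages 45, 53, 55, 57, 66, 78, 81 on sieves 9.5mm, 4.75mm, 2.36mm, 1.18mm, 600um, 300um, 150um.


FM = sum(cumulative % retained) / 100
= 435 / 100
= 4.35

4.35


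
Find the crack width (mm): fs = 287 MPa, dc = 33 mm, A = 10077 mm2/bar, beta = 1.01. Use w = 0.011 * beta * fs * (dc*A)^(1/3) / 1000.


w = 0.011 * beta * fs * (dc * A)^(1/3) / 1000
= 0.011 * 1.01 * 287 * (33 * 10077)^(1/3) / 1000
= 0.221 mm

0.221


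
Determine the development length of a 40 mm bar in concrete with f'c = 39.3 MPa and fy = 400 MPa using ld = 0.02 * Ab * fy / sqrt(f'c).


Ab = pi * 40^2 / 4 = 1256.637 mm2
ld = 0.02 * 1256.637 * 400 / sqrt(39.3)
= 1603.6 mm

1603.6


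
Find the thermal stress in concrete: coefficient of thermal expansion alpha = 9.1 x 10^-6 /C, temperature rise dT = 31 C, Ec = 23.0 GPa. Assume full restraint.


sigma = alpha * dT * Ec
= 9.1e-6 * 31 * 23.0 * 1000
= 6.488 MPa

6.488


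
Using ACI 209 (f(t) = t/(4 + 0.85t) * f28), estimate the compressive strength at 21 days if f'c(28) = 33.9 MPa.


f(21) = 21 / (4 + 0.85 * 21) * 33.9
= 21 / 21.85 * 33.9
= 32.58 MPa

32.58


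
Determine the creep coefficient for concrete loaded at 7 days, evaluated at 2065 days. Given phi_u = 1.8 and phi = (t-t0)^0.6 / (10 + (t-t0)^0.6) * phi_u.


dt = 2065 - 7 = 2058
phi = 2058^0.6 / (10 + 2058^0.6) * 1.8
= 1.632

1.632


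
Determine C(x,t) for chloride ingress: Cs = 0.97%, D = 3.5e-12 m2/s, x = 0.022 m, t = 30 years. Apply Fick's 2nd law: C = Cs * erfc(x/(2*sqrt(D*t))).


t_seconds = 30 * 365.25 * 24 * 3600 = 946728000.0 s
arg = 0.022 / (2 * sqrt(3.5e-12 * 946728000.0))
= 0.1911
erfc(0.1911) = 0.787
C = 0.97 * 0.787 = 0.7634%

0.7634


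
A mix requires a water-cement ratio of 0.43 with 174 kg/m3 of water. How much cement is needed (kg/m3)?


Cement = water / (w/c)
= 174 / 0.43
= 404.7 kg/m3

404.7


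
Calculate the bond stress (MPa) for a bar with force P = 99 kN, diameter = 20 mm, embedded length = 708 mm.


u = P / (pi * db * ld)
= 99 * 1000 / (pi * 20 * 708)
= 2.225 MPa

2.225


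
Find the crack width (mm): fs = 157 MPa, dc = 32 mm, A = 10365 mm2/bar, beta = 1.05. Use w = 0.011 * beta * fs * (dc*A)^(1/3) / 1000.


w = 0.011 * beta * fs * (dc * A)^(1/3) / 1000
= 0.011 * 1.05 * 157 * (32 * 10365)^(1/3) / 1000
= 0.126 mm

0.126


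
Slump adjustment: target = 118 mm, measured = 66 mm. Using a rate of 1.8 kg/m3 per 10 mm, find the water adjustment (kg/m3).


Difference = 118 - 66 = 52 mm
Water adjustment = 52 * 1.8 / 10 = 9.4 kg/m3

9.4


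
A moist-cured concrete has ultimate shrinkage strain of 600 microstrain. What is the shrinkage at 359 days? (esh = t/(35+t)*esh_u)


esh(359) = 359 / (35 + 359) * 600
= 359 / 394 * 600
= 546.7 microstrain

546.7


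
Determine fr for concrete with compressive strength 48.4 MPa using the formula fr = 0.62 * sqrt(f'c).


fr = 0.62 * sqrt(48.4)
= 4.313 MPa

4.313


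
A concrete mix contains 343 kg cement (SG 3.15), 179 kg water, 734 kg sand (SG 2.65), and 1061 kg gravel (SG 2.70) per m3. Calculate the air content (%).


Vol cement = 343 / (3.15 * 1000) = 0.108889 m3
Vol water = 179 / 1000 = 0.179 m3
Vol sand = 734 / (2.65 * 1000) = 0.276981 m3
Vol gravel = 1061 / (2.70 * 1000) = 0.392963 m3
Total solid + water volume = 0.957833 m3
Air = (1 - 0.957833) * 100 = 4.22%

4.22


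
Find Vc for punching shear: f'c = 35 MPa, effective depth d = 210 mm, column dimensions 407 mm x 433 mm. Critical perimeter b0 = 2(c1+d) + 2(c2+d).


b0 = 2*(407 + 210) + 2*(433 + 210) = 2520 mm
Vc = 0.33 * sqrt(35) * 2520 * 210 / 1000
= 1033.16 kN

1033.16


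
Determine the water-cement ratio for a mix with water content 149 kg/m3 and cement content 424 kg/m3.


w/c = water / cement
w/c = 149 / 424 = 0.351

0.351


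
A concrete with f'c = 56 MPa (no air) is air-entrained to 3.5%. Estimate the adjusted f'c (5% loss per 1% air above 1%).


Strength loss = (3.5 - 1) * 5 = 12.5%
f'c = 56 * (1 - 12.5/100)
= 49.0 MPa

49.0


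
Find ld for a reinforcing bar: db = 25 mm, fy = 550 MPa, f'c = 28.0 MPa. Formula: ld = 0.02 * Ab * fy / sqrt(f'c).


Ab = pi * 25^2 / 4 = 490.874 mm2
ld = 0.02 * 490.874 * 550 / sqrt(28.0)
= 1020.4 mm

1020.4


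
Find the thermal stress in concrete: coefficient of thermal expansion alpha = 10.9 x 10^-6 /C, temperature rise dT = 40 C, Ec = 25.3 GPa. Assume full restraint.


sigma = alpha * dT * Ec
= 10.9e-6 * 40 * 25.3 * 1000
= 11.031 MPa

11.031


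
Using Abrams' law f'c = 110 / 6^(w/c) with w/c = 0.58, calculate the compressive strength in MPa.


f'c = 110 / 6^0.58
= 110 / 2.827
= 38.91 MPa

38.91


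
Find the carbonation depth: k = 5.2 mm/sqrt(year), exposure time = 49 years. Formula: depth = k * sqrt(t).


depth = k * sqrt(t)
= 5.2 * sqrt(49)
= 36.4 mm

36.4


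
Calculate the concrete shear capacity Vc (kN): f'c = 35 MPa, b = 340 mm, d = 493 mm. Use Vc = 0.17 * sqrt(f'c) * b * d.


Vc = 0.17 * sqrt(35) * 340 * 493 / 1000
= 168.58 kN

168.58


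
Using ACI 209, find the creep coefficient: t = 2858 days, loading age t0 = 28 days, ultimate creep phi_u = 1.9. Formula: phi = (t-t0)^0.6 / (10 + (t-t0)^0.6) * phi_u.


dt = 2858 - 28 = 2830
phi = 2830^0.6 / (10 + 2830^0.6) * 1.9
= 1.751

1.751


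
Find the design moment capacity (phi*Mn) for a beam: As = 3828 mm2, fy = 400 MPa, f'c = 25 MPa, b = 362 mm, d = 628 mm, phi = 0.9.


a = As * fy / (0.85 * f'c * b)
= 3828 * 400 / (0.85 * 25 * 362)
= 199.051 mm
Mn = As * fy * (d - a/2) / 10^6
= 809.2001 kN-m
phi*Mn = 0.9 * 809.2001 = 728.28 kN-m

728.28


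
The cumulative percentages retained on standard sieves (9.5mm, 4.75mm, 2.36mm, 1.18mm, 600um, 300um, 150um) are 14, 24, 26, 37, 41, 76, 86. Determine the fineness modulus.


FM = sum(cumulative % retained) / 100
= 304 / 100
= 3.04

3.04


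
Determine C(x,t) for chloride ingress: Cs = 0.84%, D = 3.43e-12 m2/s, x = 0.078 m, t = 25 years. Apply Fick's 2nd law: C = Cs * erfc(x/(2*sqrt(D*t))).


t_seconds = 25 * 365.25 * 24 * 3600 = 788940000.0 s
arg = 0.078 / (2 * sqrt(3.43e-12 * 788940000.0))
= 0.7497
erfc(0.7497) = 0.289
C = 0.84 * 0.289 = 0.2428%

0.2428


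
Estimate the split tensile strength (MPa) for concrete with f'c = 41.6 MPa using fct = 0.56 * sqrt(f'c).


fct = 0.56 * sqrt(41.6)
= 0.56 * 6.45
= 3.612 MPa

3.612


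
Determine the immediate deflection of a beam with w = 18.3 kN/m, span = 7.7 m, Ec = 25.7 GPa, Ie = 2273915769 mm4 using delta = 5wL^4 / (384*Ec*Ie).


Convert: L = 7.7 m = 7700 mm, Ec = 25.7 GPa = 25700 MPa
delta = 5 * 18.3 * 7700^4 / (384 * 25700 * 2273915769)
= 14.33 mm

14.33


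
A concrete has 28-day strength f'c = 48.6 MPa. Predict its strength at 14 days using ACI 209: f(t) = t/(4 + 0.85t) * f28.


f(14) = 14 / (4 + 0.85 * 14) * 48.6
= 14 / 15.9 * 48.6
= 42.79 MPa

42.79


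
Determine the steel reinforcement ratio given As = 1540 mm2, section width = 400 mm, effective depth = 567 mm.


rho = As / (b * d)
= 1540 / (400 * 567)
= 0.0068

0.0068


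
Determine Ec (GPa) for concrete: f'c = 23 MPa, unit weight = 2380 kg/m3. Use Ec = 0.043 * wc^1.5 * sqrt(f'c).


Ec = 0.043 * 2380^1.5 * sqrt(23) / 1000
= 23.94 GPa

23.94


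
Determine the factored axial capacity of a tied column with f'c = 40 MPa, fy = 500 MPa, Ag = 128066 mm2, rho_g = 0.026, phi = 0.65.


Ast = rho * Ag = 0.026 * 128066 = 3329.716 mm2
phi*Pn = 0.65 * 0.80 * (0.85 * 40 * (128066 - 3329.716) + 500 * 3329.716) / 1000
= 3071.06 kN

3071.06


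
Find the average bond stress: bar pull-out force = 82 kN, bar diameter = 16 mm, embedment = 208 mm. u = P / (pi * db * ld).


u = P / (pi * db * ld)
= 82 * 1000 / (pi * 16 * 208)
= 7.843 MPa

7.843


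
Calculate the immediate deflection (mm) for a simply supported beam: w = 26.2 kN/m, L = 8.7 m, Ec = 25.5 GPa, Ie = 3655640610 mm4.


Convert: L = 8.7 m = 8700 mm, Ec = 25.5 GPa = 25500 MPa
delta = 5 * 26.2 * 8700^4 / (384 * 25500 * 3655640610)
= 20.97 mm

20.97


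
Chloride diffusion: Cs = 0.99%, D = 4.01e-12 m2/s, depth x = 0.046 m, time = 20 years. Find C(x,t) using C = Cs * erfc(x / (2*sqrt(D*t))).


t_seconds = 20 * 365.25 * 24 * 3600 = 631152000.0 s
arg = 0.046 / (2 * sqrt(4.01e-12 * 631152000.0))
= 0.4572
erfc(0.4572) = 0.5179
C = 0.99 * 0.5179 = 0.5127%

0.5127


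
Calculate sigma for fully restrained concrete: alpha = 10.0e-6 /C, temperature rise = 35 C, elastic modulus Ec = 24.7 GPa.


sigma = alpha * dT * Ec
= 10.0e-6 * 35 * 24.7 * 1000
= 8.645 MPa

8.645


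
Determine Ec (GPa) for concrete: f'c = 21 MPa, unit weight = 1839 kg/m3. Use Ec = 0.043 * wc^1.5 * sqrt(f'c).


Ec = 0.043 * 1839^1.5 * sqrt(21) / 1000
= 15.54 GPa

15.54


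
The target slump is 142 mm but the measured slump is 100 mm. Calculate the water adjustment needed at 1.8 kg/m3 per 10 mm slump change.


Difference = 142 - 100 = 42 mm
Water adjustment = 42 * 1.8 / 10 = 7.6 kg/m3

7.6


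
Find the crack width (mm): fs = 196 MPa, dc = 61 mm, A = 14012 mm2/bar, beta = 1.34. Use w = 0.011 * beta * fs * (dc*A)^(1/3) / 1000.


w = 0.011 * beta * fs * (dc * A)^(1/3) / 1000
= 0.011 * 1.34 * 196 * (61 * 14012)^(1/3) / 1000
= 0.274 mm

0.274


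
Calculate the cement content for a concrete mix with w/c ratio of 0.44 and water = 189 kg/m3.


Cement = water / (w/c)
= 189 / 0.44
= 429.5 kg/m3

429.5


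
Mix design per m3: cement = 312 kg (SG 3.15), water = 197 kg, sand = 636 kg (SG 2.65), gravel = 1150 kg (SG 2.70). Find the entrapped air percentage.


Vol cement = 312 / (3.15 * 1000) = 0.099048 m3
Vol water = 197 / 1000 = 0.197 m3
Vol sand = 636 / (2.65 * 1000) = 0.24 m3
Vol gravel = 1150 / (2.70 * 1000) = 0.425926 m3
Total solid + water volume = 0.961974 m3
Air = (1 - 0.961974) * 100 = 3.8%

3.8


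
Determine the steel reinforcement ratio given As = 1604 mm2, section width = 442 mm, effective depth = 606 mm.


rho = As / (b * d)
= 1604 / (442 * 606)
= 0.006

0.006


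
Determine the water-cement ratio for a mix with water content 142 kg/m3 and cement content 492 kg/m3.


w/c = water / cement
w/c = 142 / 492 = 0.289

0.289


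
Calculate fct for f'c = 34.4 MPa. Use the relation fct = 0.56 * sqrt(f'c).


fct = 0.56 * sqrt(34.4)
= 0.56 * 5.865
= 3.284 MPa

3.284


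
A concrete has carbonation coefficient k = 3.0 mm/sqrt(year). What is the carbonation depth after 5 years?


depth = k * sqrt(t)
= 3.0 * sqrt(5)
= 6.71 mm

6.71


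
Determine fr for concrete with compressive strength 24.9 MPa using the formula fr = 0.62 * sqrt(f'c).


fr = 0.62 * sqrt(24.9)
= 3.094 MPa

3.094


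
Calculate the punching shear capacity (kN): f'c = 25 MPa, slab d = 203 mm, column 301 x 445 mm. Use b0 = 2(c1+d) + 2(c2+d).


b0 = 2*(301 + 203) + 2*(445 + 203) = 2304 mm
Vc = 0.33 * sqrt(25) * 2304 * 203 / 1000
= 771.72 kN

771.72


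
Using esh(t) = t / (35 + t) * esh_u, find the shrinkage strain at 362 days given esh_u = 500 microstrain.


esh(362) = 362 / (35 + 362) * 500
= 362 / 397 * 500
= 455.9 microstrain

455.9


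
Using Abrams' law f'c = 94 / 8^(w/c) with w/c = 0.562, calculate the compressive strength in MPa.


f'c = 94 / 8^0.562
= 94 / 3.218
= 29.21 MPa

29.21


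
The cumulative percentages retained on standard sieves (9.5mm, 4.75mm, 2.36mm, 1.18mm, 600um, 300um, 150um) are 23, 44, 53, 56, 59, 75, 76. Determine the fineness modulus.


FM = sum(cumulative % retained) / 100
= 386 / 100
= 3.86

3.86


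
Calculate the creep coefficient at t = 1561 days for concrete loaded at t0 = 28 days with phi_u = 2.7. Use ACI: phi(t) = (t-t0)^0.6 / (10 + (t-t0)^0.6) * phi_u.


dt = 1561 - 28 = 1533
phi = 1533^0.6 / (10 + 1533^0.6) * 2.7
= 2.405

2.405


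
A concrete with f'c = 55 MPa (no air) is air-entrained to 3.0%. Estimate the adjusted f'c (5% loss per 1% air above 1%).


Strength loss = (3.0 - 1) * 5 = 10.0%
f'c = 55 * (1 - 10.0/100)
= 49.5 MPa

49.5


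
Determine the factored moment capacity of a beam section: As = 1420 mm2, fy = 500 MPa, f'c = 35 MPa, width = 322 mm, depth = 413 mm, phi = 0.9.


a = As * fy / (0.85 * f'c * b)
= 1420 * 500 / (0.85 * 35 * 322)
= 74.1166 mm
Mn = As * fy * (d - a/2) / 10^6
= 266.9186 kN-m
phi*Mn = 0.9 * 266.9186 = 240.23 kN-m

240.23


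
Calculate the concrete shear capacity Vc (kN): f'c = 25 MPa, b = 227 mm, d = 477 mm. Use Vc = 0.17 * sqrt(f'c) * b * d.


Vc = 0.17 * sqrt(25) * 227 * 477 / 1000
= 92.04 kN

92.04


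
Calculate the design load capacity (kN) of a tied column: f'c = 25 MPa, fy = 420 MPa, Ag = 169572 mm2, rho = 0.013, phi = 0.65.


Ast = rho * Ag = 0.013 * 169572 = 2204.436 mm2
phi*Pn = 0.65 * 0.80 * (0.85 * 25 * (169572 - 2204.436) + 420 * 2204.436) / 1000
= 2330.86 kN

2330.86


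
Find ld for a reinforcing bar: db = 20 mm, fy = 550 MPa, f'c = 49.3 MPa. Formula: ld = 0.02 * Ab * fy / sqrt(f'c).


Ab = pi * 20^2 / 4 = 314.159 mm2
ld = 0.02 * 314.159 * 550 / sqrt(49.3)
= 492.2 mm

492.2


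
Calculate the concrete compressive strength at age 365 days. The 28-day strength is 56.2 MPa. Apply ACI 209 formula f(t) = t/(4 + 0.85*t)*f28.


f(365) = 365 / (4 + 0.85 * 365) * 56.2
= 365 / 314.25 * 56.2
= 65.28 MPa

65.28


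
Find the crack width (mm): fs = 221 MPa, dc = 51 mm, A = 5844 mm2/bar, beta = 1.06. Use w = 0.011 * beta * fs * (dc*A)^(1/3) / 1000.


w = 0.011 * beta * fs * (dc * A)^(1/3) / 1000
= 0.011 * 1.06 * 221 * (51 * 5844)^(1/3) / 1000
= 0.172 mm

0.172


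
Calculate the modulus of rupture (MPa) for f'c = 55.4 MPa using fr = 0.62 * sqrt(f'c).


fr = 0.62 * sqrt(55.4)
= 4.615 MPa

4.615


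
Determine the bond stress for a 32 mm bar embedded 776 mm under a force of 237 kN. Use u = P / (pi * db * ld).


u = P / (pi * db * ld)
= 237 * 1000 / (pi * 32 * 776)
= 3.038 MPa

3.038


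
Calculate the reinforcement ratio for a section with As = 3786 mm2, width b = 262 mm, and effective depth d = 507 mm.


rho = As / (b * d)
= 3786 / (262 * 507)
= 0.0285

0.0285


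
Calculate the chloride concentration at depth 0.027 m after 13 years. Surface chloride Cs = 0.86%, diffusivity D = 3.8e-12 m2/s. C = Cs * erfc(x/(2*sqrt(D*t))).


t_seconds = 13 * 365.25 * 24 * 3600 = 410248800.0 s
arg = 0.027 / (2 * sqrt(3.8e-12 * 410248800.0))
= 0.3419
erfc(0.3419) = 0.6287
C = 0.86 * 0.6287 = 0.5407%

0.5407


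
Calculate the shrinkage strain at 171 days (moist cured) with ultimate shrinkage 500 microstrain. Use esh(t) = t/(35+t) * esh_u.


esh(171) = 171 / (35 + 171) * 500
= 171 / 206 * 500
= 415.0 microstrain

415.0


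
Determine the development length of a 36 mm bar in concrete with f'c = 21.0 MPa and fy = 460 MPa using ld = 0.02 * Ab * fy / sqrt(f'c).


Ab = pi * 36^2 / 4 = 1017.876 mm2
ld = 0.02 * 1017.876 * 460 / sqrt(21.0)
= 2043.5 mm

2043.5


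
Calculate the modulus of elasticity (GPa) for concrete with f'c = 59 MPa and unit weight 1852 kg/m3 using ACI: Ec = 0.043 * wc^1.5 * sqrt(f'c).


Ec = 0.043 * 1852^1.5 * sqrt(59) / 1000
= 26.32 GPa

26.32


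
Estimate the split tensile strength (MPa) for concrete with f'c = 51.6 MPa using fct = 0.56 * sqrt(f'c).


fct = 0.56 * sqrt(51.6)
= 0.56 * 7.183
= 4.023 MPa

4.023


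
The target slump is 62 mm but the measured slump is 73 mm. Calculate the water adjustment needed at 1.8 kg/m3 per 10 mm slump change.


Difference = 62 - 73 = -11 mm
Water adjustment = -11 * 1.8 / 10 = -2.0 kg/m3

-2.0


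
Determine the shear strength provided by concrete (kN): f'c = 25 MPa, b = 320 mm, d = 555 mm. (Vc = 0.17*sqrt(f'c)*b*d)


Vc = 0.17 * sqrt(25) * 320 * 555 / 1000
= 150.96 kN

150.96


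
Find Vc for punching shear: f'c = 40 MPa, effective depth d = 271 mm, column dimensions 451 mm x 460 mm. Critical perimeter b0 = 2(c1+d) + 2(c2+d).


b0 = 2*(451 + 271) + 2*(460 + 271) = 2906 mm
Vc = 0.33 * sqrt(40) * 2906 * 271 / 1000
= 1643.65 kN

1643.65


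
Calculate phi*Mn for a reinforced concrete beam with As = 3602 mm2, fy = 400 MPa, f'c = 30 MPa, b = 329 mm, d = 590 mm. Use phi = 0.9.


a = As * fy / (0.85 * f'c * b)
= 3602 * 400 / (0.85 * 30 * 329)
= 171.7385 mm
Mn = As * fy * (d - a/2) / 10^6
= 726.3516 kN-m
phi*Mn = 0.9 * 726.3516 = 653.72 kN-m

653.72


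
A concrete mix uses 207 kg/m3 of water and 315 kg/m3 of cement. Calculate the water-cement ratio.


w/c = water / cement
w/c = 207 / 315 = 0.657

0.657


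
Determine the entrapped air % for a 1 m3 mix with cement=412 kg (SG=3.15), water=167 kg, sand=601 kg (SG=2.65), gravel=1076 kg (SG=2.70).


Vol cement = 412 / (3.15 * 1000) = 0.130794 m3
Vol water = 167 / 1000 = 0.167 m3
Vol sand = 601 / (2.65 * 1000) = 0.226792 m3
Vol gravel = 1076 / (2.70 * 1000) = 0.398519 m3
Total solid + water volume = 0.923105 m3
Air = (1 - 0.923105) * 100 = 7.69%

7.69


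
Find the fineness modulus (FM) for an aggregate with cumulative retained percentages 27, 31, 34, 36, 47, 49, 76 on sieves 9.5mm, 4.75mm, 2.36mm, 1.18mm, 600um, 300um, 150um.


FM = sum(cumulative % retained) / 100
= 300 / 100
= 3.0

3.0


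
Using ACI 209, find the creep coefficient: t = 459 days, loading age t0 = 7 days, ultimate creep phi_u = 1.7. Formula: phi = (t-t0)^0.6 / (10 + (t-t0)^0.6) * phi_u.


dt = 459 - 7 = 452
phi = 452^0.6 / (10 + 452^0.6) * 1.7
= 1.354

1.354


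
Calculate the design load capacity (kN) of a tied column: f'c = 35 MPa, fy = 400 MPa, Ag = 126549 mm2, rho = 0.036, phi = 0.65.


Ast = rho * Ag = 0.036 * 126549 = 4555.764 mm2
phi*Pn = 0.65 * 0.80 * (0.85 * 35 * (126549 - 4555.764) + 400 * 4555.764) / 1000
= 2834.83 kN

2834.83
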